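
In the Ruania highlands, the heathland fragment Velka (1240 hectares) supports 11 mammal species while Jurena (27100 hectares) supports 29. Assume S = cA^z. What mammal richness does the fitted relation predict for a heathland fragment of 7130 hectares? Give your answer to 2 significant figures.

19

z = ln(29/11) / ln(27100/1240) = 0.9694 / 3.0844 = 0.3143
c = 11 / 1240^0.3143 = 11 / 9.381 = 1.173
S₃ = 1.173 × 7130^0.3143 = 1.173 × 16.25 ≈ 19.06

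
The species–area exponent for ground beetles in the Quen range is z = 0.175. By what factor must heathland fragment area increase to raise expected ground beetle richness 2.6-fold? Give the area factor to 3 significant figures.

(A₂/A₁)^0.175 = 2.6, so A₂/A₁ = 2.6^(1/0.175) = 2.6^5.714
ln(A₂/A₁) = ln 2.6 / 0.175 = 0.9555 / 0.175 = 5.4601
A₂/A₁ = e^5.4601 ≈ 235.1

235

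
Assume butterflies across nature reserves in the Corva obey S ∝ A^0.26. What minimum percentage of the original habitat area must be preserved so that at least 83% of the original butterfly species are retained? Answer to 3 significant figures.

48.8%

Need (A_new/A_old)^0.26 = 0.83, so A_new/A_old = 0.83^(1/0.26) = 0.83^3.846
ln(A_new/A_old) = ln 0.83 / 0.26 = -0.1863 / 0.26 = -0.7167
A_new/A_old = e^-0.7167 ≈ 0.4884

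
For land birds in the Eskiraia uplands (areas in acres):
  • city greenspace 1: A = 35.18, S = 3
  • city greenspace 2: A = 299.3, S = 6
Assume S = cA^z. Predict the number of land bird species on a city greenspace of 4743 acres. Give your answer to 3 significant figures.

z = ln(6/3) / ln(299.3/35.18) = 0.6931 / 2.1410 = 0.3238
c = 3 / 35.18^0.3238 = 3 / 3.167 = 0.9473
S₃ = 0.9473 × 4743^0.3238 = 0.9473 × 15.49 ≈ 14.68

14.7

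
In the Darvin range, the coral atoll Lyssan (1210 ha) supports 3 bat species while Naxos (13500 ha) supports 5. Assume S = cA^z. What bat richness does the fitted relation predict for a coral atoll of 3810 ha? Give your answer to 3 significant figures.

z = ln(5/3) / ln(13500/1210) = 0.5108 / 2.4121 = 0.2118
c = 3 / 1210^0.2118 = 3 / 4.496 = 0.6672
S₃ = 0.6672 × 3810^0.2118 = 0.6672 × 5.733 ≈ 3.825

3.82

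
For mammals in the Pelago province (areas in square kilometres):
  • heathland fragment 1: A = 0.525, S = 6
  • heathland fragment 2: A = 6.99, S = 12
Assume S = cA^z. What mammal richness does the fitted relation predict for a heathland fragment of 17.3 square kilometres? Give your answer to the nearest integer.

15

z = ln(12/6) / ln(6.99/0.525) = 0.6931 / 2.5888 = 0.2677
c = 6 / 0.525^0.2677 = 6 / 0.8415 = 7.13
S₃ = 7.13 × 17.3^0.2677 = 7.13 × 2.145 ≈ 15.3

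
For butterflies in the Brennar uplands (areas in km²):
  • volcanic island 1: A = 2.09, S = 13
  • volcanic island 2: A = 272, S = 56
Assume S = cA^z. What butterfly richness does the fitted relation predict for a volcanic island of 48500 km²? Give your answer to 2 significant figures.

270

z = ln(56/13) / ln(272/2.09) = 1.4604 / 4.8686 = 0.3000
c = 13 / 2.09^0.3000 = 13 / 1.247 = 10.42
S₃ = 10.42 × 48500^0.3000 = 10.42 × 25.44 ≈ 265.1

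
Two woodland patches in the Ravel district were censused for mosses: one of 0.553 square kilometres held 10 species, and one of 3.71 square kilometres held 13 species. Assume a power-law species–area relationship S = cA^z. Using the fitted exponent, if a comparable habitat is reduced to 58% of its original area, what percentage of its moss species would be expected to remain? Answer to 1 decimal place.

z = ln(13/10) / ln(3.71/0.553) = 0.2624 / 1.9034 = 0.1378
S_new/S_old = (A_new/A_old)^z = 0.58^0.1378 = exp(0.1378 × -0.5447) = 0.9277

92.8%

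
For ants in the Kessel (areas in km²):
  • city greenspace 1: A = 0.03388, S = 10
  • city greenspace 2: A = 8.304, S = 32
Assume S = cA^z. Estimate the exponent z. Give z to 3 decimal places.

0.211

Taking logs: ln S = ln c + z ln A, so z = (ln S₂ − ln S₁)/(ln A₂ − ln A₁).
z = ln(32/10) / ln(8.304/0.03388) = ln(3.2) / ln(245.1) = 1.1632 / 5.5017 = 0.2114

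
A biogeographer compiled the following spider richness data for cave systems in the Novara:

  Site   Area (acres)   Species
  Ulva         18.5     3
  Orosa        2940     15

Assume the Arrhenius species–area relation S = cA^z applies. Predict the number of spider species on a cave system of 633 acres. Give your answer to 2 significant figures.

9.2

z = ln(15/3) / ln(2940/18.5) = 1.6094 / 5.0684 = 0.3175
c = 3 / 18.5^0.3175 = 3 / 2.526 = 1.188
S₃ = 1.188 × 633^0.3175 = 1.188 × 7.755 ≈ 9.211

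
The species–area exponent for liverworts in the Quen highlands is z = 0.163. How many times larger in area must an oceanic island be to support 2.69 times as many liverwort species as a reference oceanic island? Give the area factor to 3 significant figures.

433

(A₂/A₁)^0.163 = 2.69, so A₂/A₁ = 2.69^(1/0.163) = 2.69^6.135
ln(A₂/A₁) = ln 2.69 / 0.163 = 0.9895 / 0.163 = 6.0708
A₂/A₁ = e^6.0708 ≈ 433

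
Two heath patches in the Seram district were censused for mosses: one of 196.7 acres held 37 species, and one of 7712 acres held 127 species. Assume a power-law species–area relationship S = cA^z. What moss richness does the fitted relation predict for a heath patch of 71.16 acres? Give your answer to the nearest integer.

z = ln(127/37) / ln(7712/196.7) = 1.2333 / 3.6689 = 0.3361
c = 37 / 196.7^0.3361 = 37 / 5.903 = 6.268
S₃ = 6.268 × 71.16^0.3361 = 6.268 × 4.194 ≈ 26.29

26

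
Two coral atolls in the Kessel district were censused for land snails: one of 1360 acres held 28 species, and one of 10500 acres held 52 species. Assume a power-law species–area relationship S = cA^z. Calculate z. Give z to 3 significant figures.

0.303

Taking logs: ln S = ln c + z ln A, so z = (ln S₂ − ln S₁)/(ln A₂ − ln A₁).
z = ln(52/28) / ln(10500/1360) = ln(1.857) / ln(7.721) = 0.6190 / 2.0439 = 0.3029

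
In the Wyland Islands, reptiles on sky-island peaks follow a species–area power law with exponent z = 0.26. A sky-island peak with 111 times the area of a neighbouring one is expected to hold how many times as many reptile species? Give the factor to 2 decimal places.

S₂/S₁ = (A₂/A₁)^z = 111^0.26
ln(S₂/S₁) = 0.26 × ln 111 = 0.26 × 4.7095 = 1.2245
S₂/S₁ = e^1.2245 ≈ 3.402

3.40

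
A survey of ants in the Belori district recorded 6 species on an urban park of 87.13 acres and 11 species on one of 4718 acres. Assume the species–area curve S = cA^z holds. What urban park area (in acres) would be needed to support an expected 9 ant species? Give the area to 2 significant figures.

z = ln(11/6) / ln(4718/87.13) = 0.6061 / 3.9917 = 0.1518
c = 6 / 87.13^0.1518 = 6 / 1.971 = 3.045
A = (9/3.045)^(1/0.1518) ⇒ ln A = ln(2.956)/0.1518 = 7.1376
A = e^7.1376 ≈ 1258 acres

1300 acres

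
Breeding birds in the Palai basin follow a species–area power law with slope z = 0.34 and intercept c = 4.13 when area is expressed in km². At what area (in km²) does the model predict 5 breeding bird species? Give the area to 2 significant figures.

1.8 km²

5 = 4.13 × A^0.34  ⇒  A^0.34 = 5/4.13 = 1.211
ln A = ln(1.211) / 0.34 = 0.1912 / 0.34 = 0.5622
A = e^0.5622 ≈ 1.755 km²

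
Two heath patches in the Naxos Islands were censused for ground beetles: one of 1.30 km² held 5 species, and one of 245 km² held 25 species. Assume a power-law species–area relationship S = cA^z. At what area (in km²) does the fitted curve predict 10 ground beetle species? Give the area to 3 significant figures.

z = ln(25/5) / ln(245/1.3) = 1.6094 / 5.2389 = 0.3072
c = 5 / 1.3^0.3072 = 5 / 1.084 = 4.613
A = (10/4.613)^(1/0.3072) ⇒ ln A = ln(2.168)/0.3072 = 2.5186
A = e^2.5186 ≈ 12.41 km²

12.4 km²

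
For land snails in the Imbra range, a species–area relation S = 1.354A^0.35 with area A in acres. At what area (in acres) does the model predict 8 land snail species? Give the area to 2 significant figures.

8 = 1.354 × A^0.35  ⇒  A^0.35 = 8/1.354 = 5.908
ln A = ln(5.908) / 0.35 = 1.7764 / 0.35 = 5.0754
A = e^5.0754 ≈ 160 acres

160 acres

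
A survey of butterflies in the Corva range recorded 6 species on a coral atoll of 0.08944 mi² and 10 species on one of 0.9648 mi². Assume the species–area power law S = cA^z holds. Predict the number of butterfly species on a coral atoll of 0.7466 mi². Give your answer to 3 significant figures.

9.46

z = ln(10/6) / ln(0.9648/0.08944) = 0.5108 / 2.3784 = 0.2148
c = 6 / 0.08944^0.2148 = 6 / 0.5954 = 10.08
S₃ = 10.08 × 0.7466^0.2148 = 10.08 × 0.9392 ≈ 9.464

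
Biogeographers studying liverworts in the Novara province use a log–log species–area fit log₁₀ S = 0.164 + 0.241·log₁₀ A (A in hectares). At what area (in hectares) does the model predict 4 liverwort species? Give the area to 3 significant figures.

4 = 1.459 × A^0.241  ⇒  A^0.241 = 4/1.459 = 2.742
ln A = ln(2.742) / 0.241 = 1.0087 / 0.241 = 4.1854
A = e^4.1854 ≈ 65.72 hectares

65.7 hectares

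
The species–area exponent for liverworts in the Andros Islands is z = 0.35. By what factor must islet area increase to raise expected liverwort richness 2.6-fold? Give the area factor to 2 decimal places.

15.33

(A₂/A₁)^0.35 = 2.6, so A₂/A₁ = 2.6^(1/0.35) = 2.6^2.857
ln(A₂/A₁) = ln 2.6 / 0.35 = 0.9555 / 0.35 = 2.7300
A₂/A₁ = e^2.7300 ≈ 15.33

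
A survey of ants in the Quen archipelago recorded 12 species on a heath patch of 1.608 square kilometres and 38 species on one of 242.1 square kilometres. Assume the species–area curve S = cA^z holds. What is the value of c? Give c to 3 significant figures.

z = ln(S₂/S₁) / ln(A₂/A₁) = ln(38/12) / ln(242.1/1.608) = 1.1527 / 5.0144 = 0.2299
c = S₁ / A₁^z = 12 / 1.608^0.2299 = 12 / 1.115 = 10.76

10.8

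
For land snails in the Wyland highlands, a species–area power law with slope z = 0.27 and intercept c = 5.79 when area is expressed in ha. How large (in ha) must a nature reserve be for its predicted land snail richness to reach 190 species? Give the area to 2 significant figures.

190 = 5.79 × A^0.27  ⇒  A^0.27 = 190/5.79 = 32.82
ln A = ln(32.82) / 0.27 = 3.4909 / 0.27 = 12.9292
A = e^12.9292 ≈ 412186 ha

410000 ha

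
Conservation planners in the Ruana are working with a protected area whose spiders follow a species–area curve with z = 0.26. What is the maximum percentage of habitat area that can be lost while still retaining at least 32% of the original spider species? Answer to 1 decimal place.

Need (A_new/A_old)^0.26 = 0.32, so A_new/A_old = 0.32^(1/0.26) = 0.32^3.846
ln(A_new/A_old) = ln 0.32 / 0.26 = -1.1394 / 0.26 = -4.3824
A_new/A_old = e^-4.3824 ≈ 0.01249
Fraction that can be lost = 1 − 0.01249 = 0.9875

98.8%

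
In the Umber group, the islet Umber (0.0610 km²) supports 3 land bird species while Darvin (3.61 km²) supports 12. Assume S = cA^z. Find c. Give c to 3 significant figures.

z = ln(S₂/S₁) / ln(A₂/A₁) = ln(12/3) / ln(3.61/0.061) = 1.3863 / 4.0806 = 0.3397
c = S₁ / A₁^z = 3 / 0.061^0.3397 = 3 / 0.3867 = 7.759

7.76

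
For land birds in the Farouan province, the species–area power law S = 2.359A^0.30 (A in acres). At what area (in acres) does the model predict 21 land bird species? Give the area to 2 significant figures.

21 = 2.359 × A^0.3  ⇒  A^0.3 = 21/2.359 = 8.902
ln A = ln(8.902) / 0.3 = 2.1863 / 0.3 = 7.2876
A = e^7.2876 ≈ 1462 acres

1500 acres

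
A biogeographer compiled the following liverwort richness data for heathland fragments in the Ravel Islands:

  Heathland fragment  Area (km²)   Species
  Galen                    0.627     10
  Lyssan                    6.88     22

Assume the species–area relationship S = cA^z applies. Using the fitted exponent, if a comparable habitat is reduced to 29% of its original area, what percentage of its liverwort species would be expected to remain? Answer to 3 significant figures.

z = ln(22/10) / ln(6.88/0.627) = 0.7885 / 2.3954 = 0.3292
S_new/S_old = (A_new/A_old)^z = 0.29^0.3292 = exp(0.3292 × -1.2379) = 0.6653

66.5%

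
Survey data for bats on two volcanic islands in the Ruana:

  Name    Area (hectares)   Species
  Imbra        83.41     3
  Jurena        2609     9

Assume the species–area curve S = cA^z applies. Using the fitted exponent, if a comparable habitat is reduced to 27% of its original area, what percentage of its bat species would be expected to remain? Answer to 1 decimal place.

z = ln(9/3) / ln(2609/83.41) = 1.0986 / 3.4430 = 0.3191
S_new/S_old = (A_new/A_old)^z = 0.27^0.3191 = exp(0.3191 × -1.3093) = 0.6585

65.8%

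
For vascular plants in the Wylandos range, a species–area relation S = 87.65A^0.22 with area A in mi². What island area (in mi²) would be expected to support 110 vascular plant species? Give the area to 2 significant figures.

2.8 mi²

110 = 87.65 × A^0.22  ⇒  A^0.22 = 110/87.65 = 1.255
ln A = ln(1.255) / 0.22 = 0.2271 / 0.22 = 1.0324
A = e^1.0324 ≈ 2.808 mi²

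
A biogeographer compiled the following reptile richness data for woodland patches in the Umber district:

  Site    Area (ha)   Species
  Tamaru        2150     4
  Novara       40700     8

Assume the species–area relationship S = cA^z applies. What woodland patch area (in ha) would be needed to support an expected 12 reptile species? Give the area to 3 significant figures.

227000 ha

z = ln(8/4) / ln(40700/2150) = 0.6931 / 2.9408 = 0.2357
c = 4 / 2150^0.2357 = 4 / 6.102 = 0.6555
A = (12/0.6555)^(1/0.2357) ⇒ ln A = ln(18.31)/0.2357 = 12.3342
A = e^12.3342 ≈ 227344 ha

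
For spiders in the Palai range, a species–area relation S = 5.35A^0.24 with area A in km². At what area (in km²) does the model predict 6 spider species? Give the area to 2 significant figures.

6 = 5.35 × A^0.24  ⇒  A^0.24 = 6/5.35 = 1.121
ln A = ln(1.121) / 0.24 = 0.1147 / 0.24 = 0.4778
A = e^0.4778 ≈ 1.612 km²

1.6 km²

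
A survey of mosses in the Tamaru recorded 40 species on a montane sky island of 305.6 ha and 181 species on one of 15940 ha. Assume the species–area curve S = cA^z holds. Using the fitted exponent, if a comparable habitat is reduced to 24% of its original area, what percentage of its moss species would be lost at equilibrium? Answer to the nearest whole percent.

42%

z = ln(181/40) / ln(15940/305.6) = 1.5096 / 3.9543 = 0.3818
S_new/S_old = (A_new/A_old)^z = 0.24^0.3818 = exp(0.3818 × -1.4271) = 0.5799
Fraction lost = 1 − 0.5799 = 0.4201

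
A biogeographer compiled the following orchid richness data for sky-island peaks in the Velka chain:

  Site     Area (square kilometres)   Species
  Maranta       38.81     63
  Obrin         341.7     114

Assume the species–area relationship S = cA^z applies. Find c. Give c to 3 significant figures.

z = ln(S₂/S₁) / ln(A₂/A₁) = ln(114/63) / ln(341.7/38.81) = 0.5931 / 2.1753 = 0.2726
c = S₁ / A₁^z = 63 / 38.81^0.2726 = 63 / 2.712 = 23.23

23.2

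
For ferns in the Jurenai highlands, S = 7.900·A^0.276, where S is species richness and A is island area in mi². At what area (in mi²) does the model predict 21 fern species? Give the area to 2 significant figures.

35 mi²

21 = 7.9 × A^0.276  ⇒  A^0.276 = 21/7.9 = 2.658
ln A = ln(2.658) / 0.276 = 0.9777 / 0.276 = 3.5422
A = e^3.5422 ≈ 34.54 mi²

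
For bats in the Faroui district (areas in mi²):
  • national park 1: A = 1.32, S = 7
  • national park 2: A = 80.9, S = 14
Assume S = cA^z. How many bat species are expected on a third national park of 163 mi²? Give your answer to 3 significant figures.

z = ln(14/7) / ln(80.9/1.32) = 0.6931 / 4.1156 = 0.1684
c = 7 / 1.32^0.1684 = 7 / 1.048 = 6.68
S₃ = 6.68 × 163^0.1684 = 6.68 × 2.358 ≈ 15.75

15.8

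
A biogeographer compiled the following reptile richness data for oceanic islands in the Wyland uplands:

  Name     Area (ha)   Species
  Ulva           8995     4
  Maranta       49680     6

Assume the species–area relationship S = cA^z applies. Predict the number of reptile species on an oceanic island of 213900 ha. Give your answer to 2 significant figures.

z = ln(6/4) / ln(49680/8995) = 0.4055 / 1.7089 = 0.2373
c = 4 / 8995^0.2373 = 4 / 8.672 = 0.4612
S₃ = 0.4612 × 213900^0.2373 = 0.4612 × 18.39 ≈ 8.484

8.5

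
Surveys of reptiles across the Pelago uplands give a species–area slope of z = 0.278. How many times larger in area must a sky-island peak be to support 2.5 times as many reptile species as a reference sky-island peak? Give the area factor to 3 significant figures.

(A₂/A₁)^0.278 = 2.5, so A₂/A₁ = 2.5^(1/0.278) = 2.5^3.597
ln(A₂/A₁) = ln 2.5 / 0.278 = 0.9163 / 0.278 = 3.2960
A₂/A₁ = e^3.2960 ≈ 27

27.0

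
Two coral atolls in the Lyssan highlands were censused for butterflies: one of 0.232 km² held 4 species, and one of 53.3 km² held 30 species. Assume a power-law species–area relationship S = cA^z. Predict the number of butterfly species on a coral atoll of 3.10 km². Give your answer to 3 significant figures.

10.5

z = ln(30/4) / ln(53.3/0.232) = 2.0149 / 5.4370 = 0.3706
c = 4 / 0.232^0.3706 = 4 / 0.5819 = 6.874
S₃ = 6.874 × 3.1^0.3706 = 6.874 × 1.521 ≈ 10.45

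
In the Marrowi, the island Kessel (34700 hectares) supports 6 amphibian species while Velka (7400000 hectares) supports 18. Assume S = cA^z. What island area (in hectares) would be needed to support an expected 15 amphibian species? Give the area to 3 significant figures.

3040000 hectares

z = ln(18/6) / ln(7400000/34700) = 1.0986 / 5.3625 = 0.2049
c = 6 / 34700^0.2049 = 6 / 8.515 = 0.7047
A = (15/0.7047)^(1/0.2049) ⇒ ln A = ln(21.29)/0.2049 = 14.9271
A = e^14.9271 ≈ 3039036 hectares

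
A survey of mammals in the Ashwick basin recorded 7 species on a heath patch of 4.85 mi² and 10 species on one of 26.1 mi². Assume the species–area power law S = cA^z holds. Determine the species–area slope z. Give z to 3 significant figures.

0.212

Taking logs: ln S = ln c + z ln A, so z = (ln S₂ − ln S₁)/(ln A₂ − ln A₁).
z = ln(10/7) / ln(26.1/4.85) = ln(1.429) / ln(5.381) = 0.3567 / 1.6830 = 0.2119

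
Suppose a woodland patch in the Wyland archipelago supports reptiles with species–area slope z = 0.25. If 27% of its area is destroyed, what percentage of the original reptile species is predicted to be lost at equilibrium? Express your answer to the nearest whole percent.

8%

S_new/S_old = (A_new/A_old)^z = 0.73^0.25
= exp(0.25 × ln 0.73) = exp(0.25 × -0.3147) = exp(-0.0787) ≈ 0.9243
Fraction lost = 1 − 0.9243 = 0.07566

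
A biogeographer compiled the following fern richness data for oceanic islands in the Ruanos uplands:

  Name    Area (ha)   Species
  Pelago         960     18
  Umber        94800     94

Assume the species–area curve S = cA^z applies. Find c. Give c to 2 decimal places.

1.52

z = ln(S₂/S₁) / ln(A₂/A₁) = ln(94/18) / ln(94800/960) = 1.6529 / 4.5926 = 0.3599
c = S₁ / A₁^z = 18 / 960^0.3599 = 18 / 11.84 = 1.52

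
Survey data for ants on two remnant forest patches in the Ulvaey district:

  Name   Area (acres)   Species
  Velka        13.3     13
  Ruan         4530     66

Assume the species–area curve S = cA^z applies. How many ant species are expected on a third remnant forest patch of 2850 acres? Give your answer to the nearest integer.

z = ln(66/13) / ln(4530/13.3) = 1.6247 / 5.8307 = 0.2786
c = 13 / 13.3^0.2786 = 13 / 2.057 = 6.321
S₃ = 6.321 × 2850^0.2786 = 6.321 × 9.177 ≈ 58.01

58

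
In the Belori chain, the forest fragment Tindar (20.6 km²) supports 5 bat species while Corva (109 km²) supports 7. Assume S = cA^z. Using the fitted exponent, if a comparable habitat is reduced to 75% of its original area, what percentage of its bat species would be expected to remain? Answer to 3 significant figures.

z = ln(7/5) / ln(109/20.6) = 0.3365 / 1.6661 = 0.2020
S_new/S_old = (A_new/A_old)^z = 0.75^0.2020 = exp(0.2020 × -0.2877) = 0.9436

94.4%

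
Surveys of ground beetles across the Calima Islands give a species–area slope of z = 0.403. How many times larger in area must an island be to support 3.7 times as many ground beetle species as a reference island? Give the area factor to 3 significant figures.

(A₂/A₁)^0.403 = 3.7, so A₂/A₁ = 3.7^(1/0.403) = 3.7^2.481
ln(A₂/A₁) = ln 3.7 / 0.403 = 1.3083 / 0.403 = 3.2465
A₂/A₁ = e^3.2465 ≈ 25.7

25.7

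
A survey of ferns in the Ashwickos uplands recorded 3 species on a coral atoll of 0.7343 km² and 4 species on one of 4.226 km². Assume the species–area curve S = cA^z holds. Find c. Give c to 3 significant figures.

z = ln(S₂/S₁) / ln(A₂/A₁) = ln(4/3) / ln(4.226/0.7343) = 0.2877 / 1.7501 = 0.1644
c = S₁ / A₁^z = 3 / 0.7343^0.1644 = 3 / 0.9505 = 3.156

3.16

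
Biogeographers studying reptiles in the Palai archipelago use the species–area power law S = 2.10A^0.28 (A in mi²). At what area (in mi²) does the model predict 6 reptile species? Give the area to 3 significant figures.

6 = 2.1 × A^0.28  ⇒  A^0.28 = 6/2.1 = 2.857
ln A = ln(2.857) / 0.28 = 1.0498 / 0.28 = 3.7494
A = e^3.7494 ≈ 42.49 mi²

42.5 mi²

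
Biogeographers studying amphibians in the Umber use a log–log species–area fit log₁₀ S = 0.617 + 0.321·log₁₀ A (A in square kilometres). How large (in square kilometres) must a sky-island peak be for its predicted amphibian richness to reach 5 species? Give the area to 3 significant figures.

1.80 square kilometres

5 = 4.14 × A^0.321  ⇒  A^0.321 = 5/4.14 = 1.208
ln A = ln(1.208) / 0.321 = 0.1887 / 0.321 = 0.5880
A = e^0.5880 ≈ 1.8 square kilometres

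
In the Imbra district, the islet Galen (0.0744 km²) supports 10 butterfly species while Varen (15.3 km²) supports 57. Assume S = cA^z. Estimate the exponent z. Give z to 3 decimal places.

0.327

Taking logs: ln S = ln c + z ln A, so z = (ln S₂ − ln S₁)/(ln A₂ − ln A₁).
z = ln(57/10) / ln(15.3/0.0744) = ln(5.7) / ln(205.6) = 1.7405 / 5.3262 = 0.3268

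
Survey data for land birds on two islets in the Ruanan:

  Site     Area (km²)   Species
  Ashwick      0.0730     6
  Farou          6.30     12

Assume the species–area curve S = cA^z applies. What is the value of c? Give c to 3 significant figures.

z = ln(S₂/S₁) / ln(A₂/A₁) = ln(12/6) / ln(6.3/0.073) = 0.6931 / 4.4578 = 0.1555
c = S₁ / A₁^z = 6 / 0.073^0.1555 = 6 / 0.6657 = 9.013

9.01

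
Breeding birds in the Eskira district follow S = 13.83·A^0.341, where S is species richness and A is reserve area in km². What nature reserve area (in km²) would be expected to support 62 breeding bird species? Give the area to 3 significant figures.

81.4 km²

62 = 13.83 × A^0.341  ⇒  A^0.341 = 62/13.83 = 4.483
ln A = ln(4.483) / 0.341 = 1.5003 / 0.341 = 4.3997
A = e^4.3997 ≈ 81.43 km²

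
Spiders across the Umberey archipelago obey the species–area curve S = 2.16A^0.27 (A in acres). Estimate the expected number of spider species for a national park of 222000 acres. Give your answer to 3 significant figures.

60.0

S = 2.16 × 222000^0.27
ln S = ln 2.16 + 0.27 × ln 222000 = 0.7701 + 0.27 × 12.3104 = 4.0939
S = e^4.0939 ≈ 59.97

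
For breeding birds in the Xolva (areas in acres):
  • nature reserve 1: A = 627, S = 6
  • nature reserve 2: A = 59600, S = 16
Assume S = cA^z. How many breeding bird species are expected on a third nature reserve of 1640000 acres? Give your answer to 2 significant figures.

z = ln(16/6) / ln(59600/627) = 0.9808 / 4.5545 = 0.2154
c = 6 / 627^0.2154 = 6 / 4.003 = 1.499
S₃ = 1.499 × 1640000^0.2154 = 1.499 × 21.8 ≈ 32.67

33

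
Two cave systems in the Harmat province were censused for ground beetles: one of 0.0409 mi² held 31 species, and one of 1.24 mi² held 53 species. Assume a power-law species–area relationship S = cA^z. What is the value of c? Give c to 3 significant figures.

z = ln(S₂/S₁) / ln(A₂/A₁) = ln(53/31) / ln(1.24/0.0409) = 0.5363 / 3.4117 = 0.1572
c = S₁ / A₁^z = 31 / 0.0409^0.1572 = 31 / 0.605 = 51.24

51.2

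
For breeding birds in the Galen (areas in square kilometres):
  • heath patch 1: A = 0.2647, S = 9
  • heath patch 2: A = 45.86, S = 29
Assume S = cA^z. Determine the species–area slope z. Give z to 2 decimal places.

0.23

Taking logs: ln S = ln c + z ln A, so z = (ln S₂ − ln S₁)/(ln A₂ − ln A₁).
z = ln(29/9) / ln(45.86/0.2647) = ln(3.222) / ln(173.3) = 1.1701 / 5.1548 = 0.2270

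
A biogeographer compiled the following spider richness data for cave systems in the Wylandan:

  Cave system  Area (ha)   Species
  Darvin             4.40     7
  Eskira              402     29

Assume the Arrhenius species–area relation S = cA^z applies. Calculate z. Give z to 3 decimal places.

0.315

Taking logs: ln S = ln c + z ln A, so z = (ln S₂ − ln S₁)/(ln A₂ − ln A₁).
z = ln(29/7) / ln(402/4.4) = ln(4.143) / ln(91.36) = 1.4214 / 4.5148 = 0.3148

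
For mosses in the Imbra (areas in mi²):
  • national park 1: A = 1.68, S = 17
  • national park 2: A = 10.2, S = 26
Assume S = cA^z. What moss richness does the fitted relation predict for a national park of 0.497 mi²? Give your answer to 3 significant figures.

12.8

z = ln(26/17) / ln(10.2/1.68) = 0.4249 / 1.8036 = 0.2356
c = 17 / 1.68^0.2356 = 17 / 1.13 = 15.04
S₃ = 15.04 × 0.497^0.2356 = 15.04 × 0.8481 ≈ 12.76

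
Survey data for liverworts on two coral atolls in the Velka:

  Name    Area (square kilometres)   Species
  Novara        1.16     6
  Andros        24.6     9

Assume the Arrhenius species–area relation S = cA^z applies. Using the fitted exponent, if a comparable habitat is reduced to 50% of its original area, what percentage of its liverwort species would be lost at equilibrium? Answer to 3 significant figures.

8.79%

z = ln(9/6) / ln(24.6/1.16) = 0.4055 / 3.0543 = 0.1328
S_new/S_old = (A_new/A_old)^z = 0.5^0.1328 = exp(0.1328 × -0.6931) = 0.9121
Fraction lost = 1 − 0.9121 = 0.08791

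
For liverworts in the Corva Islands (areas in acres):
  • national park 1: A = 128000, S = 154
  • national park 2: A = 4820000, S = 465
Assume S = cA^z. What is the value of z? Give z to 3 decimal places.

0.305

Taking logs: ln S = ln c + z ln A, so z = (ln S₂ − ln S₁)/(ln A₂ − ln A₁).
z = ln(465/154) / ln(4820000/128000) = ln(3.019) / ln(37.66) = 1.1051 / 3.6285 = 0.3046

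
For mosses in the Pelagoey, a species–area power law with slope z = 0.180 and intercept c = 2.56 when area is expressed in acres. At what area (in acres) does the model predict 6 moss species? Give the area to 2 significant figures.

110 acres

6 = 2.56 × A^0.18  ⇒  A^0.18 = 6/2.56 = 2.344
ln A = ln(2.344) / 0.18 = 0.8518 / 0.18 = 4.7320
A = e^4.7320 ≈ 113.5 acres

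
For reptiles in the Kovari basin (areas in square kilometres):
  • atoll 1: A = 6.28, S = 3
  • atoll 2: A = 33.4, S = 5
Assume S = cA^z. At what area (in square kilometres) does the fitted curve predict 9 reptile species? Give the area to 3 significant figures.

228 square kilometres

z = ln(5/3) / ln(33.4/6.28) = 0.5108 / 1.6712 = 0.3057
c = 3 / 6.28^0.3057 = 3 / 1.754 = 1.711
A = (9/1.711)^(1/0.3057) ⇒ ln A = ln(5.261)/0.3057 = 5.4315
A = e^5.4315 ≈ 228.5 square kilometres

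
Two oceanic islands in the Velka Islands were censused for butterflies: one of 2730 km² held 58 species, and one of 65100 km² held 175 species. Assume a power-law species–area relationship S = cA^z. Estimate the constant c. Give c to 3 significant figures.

z = ln(S₂/S₁) / ln(A₂/A₁) = ln(175/58) / ln(65100/2730) = 1.1043 / 3.1716 = 0.3482
c = S₁ / A₁^z = 58 / 2730^0.3482 = 58 / 15.72 = 3.69

3.69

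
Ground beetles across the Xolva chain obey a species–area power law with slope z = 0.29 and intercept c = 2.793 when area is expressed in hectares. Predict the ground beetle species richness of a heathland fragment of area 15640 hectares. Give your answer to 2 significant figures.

S = 2.793 × 15640^0.29
ln S = ln 2.793 + 0.29 × ln 15640 = 1.0271 + 0.29 × 9.6576 = 3.8278
S = e^3.8278 ≈ 45.96

46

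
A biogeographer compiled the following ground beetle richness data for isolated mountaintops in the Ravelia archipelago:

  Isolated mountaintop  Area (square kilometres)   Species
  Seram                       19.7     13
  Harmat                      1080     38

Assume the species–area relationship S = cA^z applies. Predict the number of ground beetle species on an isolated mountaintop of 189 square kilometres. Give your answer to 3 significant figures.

23.8

z = ln(38/13) / ln(1080/19.7) = 1.0726 / 4.0041 = 0.2679
c = 13 / 19.7^0.2679 = 13 / 2.222 = 5.85
S₃ = 5.85 × 189^0.2679 = 5.85 × 4.072 ≈ 23.82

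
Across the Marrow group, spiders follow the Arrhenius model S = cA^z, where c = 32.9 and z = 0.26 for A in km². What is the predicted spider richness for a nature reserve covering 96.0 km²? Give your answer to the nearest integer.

S = 32.9 × 96^0.26 = 32.9 × 3.276 ≈ 107.8

108 species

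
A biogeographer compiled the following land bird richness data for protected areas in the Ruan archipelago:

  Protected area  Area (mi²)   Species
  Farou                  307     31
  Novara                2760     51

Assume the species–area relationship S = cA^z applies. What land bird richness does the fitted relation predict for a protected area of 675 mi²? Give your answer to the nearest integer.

z = ln(51/31) / ln(2760/307) = 0.4978 / 2.1961 = 0.2267
c = 31 / 307^0.2267 = 31 / 3.663 = 8.464
S₃ = 8.464 × 675^0.2267 = 8.464 × 4.379 ≈ 37.06

37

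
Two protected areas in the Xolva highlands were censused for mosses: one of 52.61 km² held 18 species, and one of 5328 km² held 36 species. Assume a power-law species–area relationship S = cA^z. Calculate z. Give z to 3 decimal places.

0.150

Taking logs: ln S = ln c + z ln A, so z = (ln S₂ − ln S₁)/(ln A₂ − ln A₁).
z = ln(36/18) / ln(5328/52.61) = ln(2) / ln(101.3) = 0.6931 / 4.6178 = 0.1501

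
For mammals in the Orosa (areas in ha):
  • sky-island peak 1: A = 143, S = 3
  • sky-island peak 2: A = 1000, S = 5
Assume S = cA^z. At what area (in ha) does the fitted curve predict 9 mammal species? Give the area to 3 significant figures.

9370 ha

z = ln(5/3) / ln(1000/143) = 0.5108 / 1.9449 = 0.2626
c = 3 / 143^0.2626 = 3 / 3.682 = 0.8148
A = (9/0.8148)^(1/0.2626) ⇒ ln A = ln(11.05)/0.2626 = 9.1457
A = e^9.1457 ≈ 9374 ha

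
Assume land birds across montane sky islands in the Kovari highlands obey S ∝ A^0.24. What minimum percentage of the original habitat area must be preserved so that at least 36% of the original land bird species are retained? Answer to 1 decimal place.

Need (A_new/A_old)^0.24 = 0.36, so A_new/A_old = 0.36^(1/0.24) = 0.36^4.167
ln(A_new/A_old) = ln 0.36 / 0.24 = -1.0217 / 0.24 = -4.2569
A_new/A_old = e^-4.2569 ≈ 0.01417

1.4%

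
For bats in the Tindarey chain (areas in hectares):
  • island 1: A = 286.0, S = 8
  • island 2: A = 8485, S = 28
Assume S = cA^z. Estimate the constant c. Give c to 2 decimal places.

0.99

z = ln(S₂/S₁) / ln(A₂/A₁) = ln(28/8) / ln(8485/286) = 1.2528 / 3.3901 = 0.3695
c = S₁ / A₁^z = 8 / 286^0.3695 = 8 / 8.086 = 0.9894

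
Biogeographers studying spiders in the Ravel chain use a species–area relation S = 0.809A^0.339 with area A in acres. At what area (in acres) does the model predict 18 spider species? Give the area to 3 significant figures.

18 = 0.809 × A^0.339  ⇒  A^0.339 = 18/0.809 = 22.25
ln A = ln(22.25) / 0.339 = 3.1023 / 0.339 = 9.1514
A = e^9.1514 ≈ 9428 acres

9430 acres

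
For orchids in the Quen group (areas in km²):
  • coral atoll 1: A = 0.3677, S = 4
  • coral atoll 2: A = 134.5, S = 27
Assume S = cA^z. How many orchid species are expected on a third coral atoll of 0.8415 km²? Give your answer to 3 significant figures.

5.23

z = ln(27/4) / ln(134.5/0.3677) = 1.9095 / 5.9021 = 0.3235
c = 4 / 0.3677^0.3235 = 4 / 0.7235 = 5.529
S₃ = 5.529 × 0.8415^0.3235 = 5.529 × 0.9457 ≈ 5.229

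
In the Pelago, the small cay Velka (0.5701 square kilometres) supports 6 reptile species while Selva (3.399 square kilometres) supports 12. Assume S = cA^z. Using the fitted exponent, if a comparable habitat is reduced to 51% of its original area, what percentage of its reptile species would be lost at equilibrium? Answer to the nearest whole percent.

z = ln(12/6) / ln(3.399/0.5701) = 0.6931 / 1.7854 = 0.3882
S_new/S_old = (A_new/A_old)^z = 0.51^0.3882 = exp(0.3882 × -0.6733) = 0.77
Fraction lost = 1 − 0.77 = 0.23

23%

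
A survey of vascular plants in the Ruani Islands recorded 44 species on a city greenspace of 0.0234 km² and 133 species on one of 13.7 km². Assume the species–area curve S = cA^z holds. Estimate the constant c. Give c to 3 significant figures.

84.4

z = ln(S₂/S₁) / ln(A₂/A₁) = ln(133/44) / ln(13.7/0.0234) = 1.1062 / 6.3724 = 0.1736
c = S₁ / A₁^z = 44 / 0.0234^0.1736 = 44 / 0.5211 = 84.44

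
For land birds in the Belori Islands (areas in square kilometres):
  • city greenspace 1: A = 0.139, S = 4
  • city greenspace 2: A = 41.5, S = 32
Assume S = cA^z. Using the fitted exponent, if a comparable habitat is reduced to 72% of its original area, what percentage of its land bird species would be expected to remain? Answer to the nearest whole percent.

z = ln(32/4) / ln(41.5/0.139) = 2.0794 / 5.6990 = 0.3649
S_new/S_old = (A_new/A_old)^z = 0.72^0.3649 = exp(0.3649 × -0.3285) = 0.887

89%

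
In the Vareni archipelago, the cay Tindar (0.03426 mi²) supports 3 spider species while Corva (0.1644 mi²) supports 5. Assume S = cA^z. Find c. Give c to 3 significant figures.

9.00

z = ln(S₂/S₁) / ln(A₂/A₁) = ln(5/3) / ln(0.1644/0.03426) = 0.5108 / 1.5683 = 0.3257
c = S₁ / A₁^z = 3 / 0.03426^0.3257 = 3 / 0.3332 = 9.002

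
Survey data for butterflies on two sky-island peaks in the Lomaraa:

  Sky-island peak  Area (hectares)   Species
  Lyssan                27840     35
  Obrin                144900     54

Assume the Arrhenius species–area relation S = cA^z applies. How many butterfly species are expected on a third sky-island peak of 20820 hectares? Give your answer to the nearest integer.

z = ln(54/35) / ln(144900/27840) = 0.4336 / 1.6496 = 0.2629
c = 35 / 27840^0.2629 = 35 / 14.74 = 2.375
S₃ = 2.375 × 20820^0.2629 = 2.375 × 13.65 ≈ 32.43

32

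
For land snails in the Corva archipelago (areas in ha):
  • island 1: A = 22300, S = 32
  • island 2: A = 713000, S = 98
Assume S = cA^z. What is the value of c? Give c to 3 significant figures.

1.26

z = ln(S₂/S₁) / ln(A₂/A₁) = ln(98/32) / ln(713000/22300) = 1.1192 / 3.4649 = 0.3230
c = S₁ / A₁^z = 32 / 22300^0.3230 = 32 / 25.39 = 1.261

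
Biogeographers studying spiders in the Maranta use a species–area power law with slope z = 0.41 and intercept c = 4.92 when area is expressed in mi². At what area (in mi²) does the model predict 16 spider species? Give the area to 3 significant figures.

17.7 mi²

16 = 4.92 × A^0.41  ⇒  A^0.41 = 16/4.92 = 3.252
ln A = ln(3.252) / 0.41 = 1.1793 / 0.41 = 2.8763
A = e^2.8763 ≈ 17.75 mi²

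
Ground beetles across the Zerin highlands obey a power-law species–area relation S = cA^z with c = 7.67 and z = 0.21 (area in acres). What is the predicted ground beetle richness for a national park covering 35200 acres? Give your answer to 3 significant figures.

S = 7.67 × 35200^0.21 = 7.67 × 9.011 ≈ 69.11

69.1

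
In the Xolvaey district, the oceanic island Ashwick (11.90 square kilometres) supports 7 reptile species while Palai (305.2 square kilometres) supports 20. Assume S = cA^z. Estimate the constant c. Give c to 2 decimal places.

3.14

z = ln(S₂/S₁) / ln(A₂/A₁) = ln(20/7) / ln(305.2/11.9) = 1.0498 / 3.2444 = 0.3236
c = S₁ / A₁^z = 7 / 11.9^0.3236 = 7 / 2.229 = 3.141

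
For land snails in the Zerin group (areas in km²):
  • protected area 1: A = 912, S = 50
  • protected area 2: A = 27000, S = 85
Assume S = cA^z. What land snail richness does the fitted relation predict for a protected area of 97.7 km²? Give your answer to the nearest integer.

z = ln(85/50) / ln(27000/912) = 0.5306 / 3.3880 = 0.1566
c = 50 / 912^0.1566 = 50 / 2.908 = 17.19
S₃ = 17.19 × 97.7^0.1566 = 17.19 × 2.05 ≈ 35.24

35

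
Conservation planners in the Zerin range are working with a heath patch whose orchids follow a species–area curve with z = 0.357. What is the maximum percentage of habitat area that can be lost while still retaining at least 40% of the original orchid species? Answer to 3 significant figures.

Need (A_new/A_old)^0.357 = 0.4, so A_new/A_old = 0.4^(1/0.357) = 0.4^2.801
ln(A_new/A_old) = ln 0.4 / 0.357 = -0.9163 / 0.357 = -2.5666
A_new/A_old = e^-2.5666 ≈ 0.07679
Fraction that can be lost = 1 − 0.07679 = 0.9232

92.3%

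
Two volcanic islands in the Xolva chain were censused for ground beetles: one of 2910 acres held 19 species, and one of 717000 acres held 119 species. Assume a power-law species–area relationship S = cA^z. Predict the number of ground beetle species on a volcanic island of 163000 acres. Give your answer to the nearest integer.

73

z = ln(119/19) / ln(717000/2910) = 1.8347 / 5.5069 = 0.3332
c = 19 / 2910^0.3332 = 19 / 14.26 = 1.333
S₃ = 1.333 × 163000^0.3332 = 1.333 × 54.51 ≈ 72.65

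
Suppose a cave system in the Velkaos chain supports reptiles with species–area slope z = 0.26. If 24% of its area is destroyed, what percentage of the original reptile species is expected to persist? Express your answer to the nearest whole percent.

S_new/S_old = (A_new/A_old)^z = 0.76^0.26
= exp(0.26 × ln 0.76) = exp(0.26 × -0.2744) = exp(-0.0714) ≈ 0.9311

93%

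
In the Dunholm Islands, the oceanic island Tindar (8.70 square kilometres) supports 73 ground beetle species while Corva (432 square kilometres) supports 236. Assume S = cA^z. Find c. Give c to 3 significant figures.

z = ln(S₂/S₁) / ln(A₂/A₁) = ln(236/73) / ln(432/8.7) = 1.1734 / 3.9051 = 0.3005
c = S₁ / A₁^z = 73 / 8.7^0.3005 = 73 / 1.916 = 38.11

38.1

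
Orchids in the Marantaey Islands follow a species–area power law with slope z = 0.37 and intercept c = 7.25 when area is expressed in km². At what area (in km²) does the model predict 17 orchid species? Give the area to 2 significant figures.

17 = 7.25 × A^0.37  ⇒  A^0.37 = 17/7.25 = 2.345
ln A = ln(2.345) / 0.37 = 0.8522 / 0.37 = 2.3033
A = e^2.3033 ≈ 10.01 km²

10 km²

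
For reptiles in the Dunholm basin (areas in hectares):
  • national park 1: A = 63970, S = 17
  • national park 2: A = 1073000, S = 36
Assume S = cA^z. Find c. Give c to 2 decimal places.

0.89

z = ln(S₂/S₁) / ln(A₂/A₁) = ln(36/17) / ln(1073000/63970) = 0.7503 / 2.8198 = 0.2661
c = S₁ / A₁^z = 17 / 63970^0.2661 = 17 / 19 = 0.8946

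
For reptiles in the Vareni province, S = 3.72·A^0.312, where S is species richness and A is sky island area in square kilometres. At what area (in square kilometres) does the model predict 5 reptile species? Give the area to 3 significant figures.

5 = 3.72 × A^0.312  ⇒  A^0.312 = 5/3.72 = 1.344
ln A = ln(1.344) / 0.312 = 0.2957 / 0.312 = 0.9478
A = e^0.9478 ≈ 2.58 square kilometres

2.58 square kilometres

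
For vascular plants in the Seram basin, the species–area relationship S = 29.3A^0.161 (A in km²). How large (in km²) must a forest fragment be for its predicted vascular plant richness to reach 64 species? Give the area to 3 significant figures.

64 = 29.3 × A^0.161  ⇒  A^0.161 = 64/29.3 = 2.184
ln A = ln(2.184) / 0.161 = 0.7813 / 0.161 = 4.8528
A = e^4.8528 ≈ 128.1 km²

128 km²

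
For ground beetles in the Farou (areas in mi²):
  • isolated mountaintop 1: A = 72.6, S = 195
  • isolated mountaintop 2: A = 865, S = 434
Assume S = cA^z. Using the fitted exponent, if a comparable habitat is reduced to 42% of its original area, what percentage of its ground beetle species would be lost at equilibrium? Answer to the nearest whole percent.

z = ln(434/195) / ln(865/72.6) = 0.8000 / 2.4778 = 0.3229
S_new/S_old = (A_new/A_old)^z = 0.42^0.3229 = exp(0.3229 × -0.8675) = 0.7557
Fraction lost = 1 − 0.7557 = 0.2443

24%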